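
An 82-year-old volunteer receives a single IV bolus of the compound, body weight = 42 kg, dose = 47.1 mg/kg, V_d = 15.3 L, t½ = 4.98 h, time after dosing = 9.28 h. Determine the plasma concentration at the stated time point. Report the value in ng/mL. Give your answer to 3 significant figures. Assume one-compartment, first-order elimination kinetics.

Total dose = 47.1 × 42 = 1978 mg
C₀ = Dose / Vd = 1978 / 15.3 = 129.3 mg/L
k = ln2 / t½ = 0.693147 / 4.98 = 0.1392 h⁻¹
C = C₀ · e^(−k·t) = 129.3 × e^(−0.1392 × 9.28)
  = 129.3 × 0.2748 = 35.53 mg/L
Convert: 35.53 mg/L × 1000 = 35530 ng/mL

35500 ng/mL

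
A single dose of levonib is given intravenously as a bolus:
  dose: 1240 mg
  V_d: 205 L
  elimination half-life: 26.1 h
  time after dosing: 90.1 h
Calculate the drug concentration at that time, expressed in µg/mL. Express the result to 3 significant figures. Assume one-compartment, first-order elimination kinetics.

0.553 µg/mL

C₀ = Dose / Vd = 1240 / 205 = 6.049 mg/L
k = ln2 / t½ = 0.693147 / 26.1 = 0.02656 h⁻¹
C = C₀ · e^(−k·t) = 6.049 × e^(−0.02656 × 90.1)
  = 6.049 × 0.09135 = 0.5526 mg/L
(0.5526 mg/L = 0.5526 µg/mL)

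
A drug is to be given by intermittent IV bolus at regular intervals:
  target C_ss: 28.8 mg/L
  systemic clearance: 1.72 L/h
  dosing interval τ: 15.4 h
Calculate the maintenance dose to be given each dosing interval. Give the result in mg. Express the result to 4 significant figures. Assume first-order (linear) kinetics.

762.9 mg

At steady state, Dose/τ = Css × CL.
Dose = Css × CL × τ = 28.8 × 1.720 × 15.4 = 762.9 mg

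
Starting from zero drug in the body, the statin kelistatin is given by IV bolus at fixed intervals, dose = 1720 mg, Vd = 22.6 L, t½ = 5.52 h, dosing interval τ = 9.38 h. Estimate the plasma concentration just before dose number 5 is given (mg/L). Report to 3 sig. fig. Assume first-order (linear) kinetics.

C₀ per dose = Dose / Vd = 1720 / 22.6 = 76.11 mg/L
k = ln2 / t½ = 0.693147 / 5.52 = 0.1256 h⁻¹
Fraction remaining after one interval: r = e^(−kτ) = e^(−0.1256 × 9.38) = 0.3079
Before dose 5, 4 doses have been given (aged 1τ, 2τ, 3τ, 4τ).
C_trough = C₀ × (r + r² + … + r^4) = C₀ × r(1−r^4)/(1−r)
        = 76.11 × 0.3079 × (1 − 0.008987) / (1 − 0.3079) = 33.56 mg/L

33.6 mg/L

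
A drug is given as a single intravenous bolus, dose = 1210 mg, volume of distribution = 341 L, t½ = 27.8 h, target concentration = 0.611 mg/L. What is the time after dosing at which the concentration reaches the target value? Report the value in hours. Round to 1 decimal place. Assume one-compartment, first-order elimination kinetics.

C₀ = Dose / Vd = 1210 / 341 = 3.548 mg/L
k = ln2 / t½ = 0.693147 / 27.8 = 0.02493 h⁻¹
t = ln(C₀ / C) / k = ln(3.548 / 0.611) / 0.02493
  = ln(5.807) / 0.02493 = 1.759 / 0.02493 = 70.56 h

70.6 h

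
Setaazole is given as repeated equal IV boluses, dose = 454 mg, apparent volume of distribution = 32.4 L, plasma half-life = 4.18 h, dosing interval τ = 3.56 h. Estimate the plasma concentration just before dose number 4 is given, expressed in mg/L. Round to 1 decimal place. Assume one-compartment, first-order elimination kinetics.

14.5 mg/L

C₀ per dose = Dose / Vd = 454 / 32.4 = 14.01 mg/L
k = ln2 / t½ = 0.693147 / 4.18 = 0.1658 h⁻¹
Fraction remaining after one interval: r = e^(−kτ) = e^(−0.1658 × 3.56) = 0.5542
Before dose 4, 3 doses have been given (aged 1τ, 2τ, 3τ).
C_trough = C₀ × (r + r² + … + r^3) = C₀ × r(1−r^3)/(1−r)
        = 14.01 × 0.5542 × (1 − 0.1702) / (1 − 0.5542) = 14.45 mg/L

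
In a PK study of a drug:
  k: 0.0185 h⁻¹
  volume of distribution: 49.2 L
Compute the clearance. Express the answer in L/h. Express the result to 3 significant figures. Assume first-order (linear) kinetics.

CL = k × Vd = 0.0185 × 49.2 = 0.9102 L/h

0.910 L/h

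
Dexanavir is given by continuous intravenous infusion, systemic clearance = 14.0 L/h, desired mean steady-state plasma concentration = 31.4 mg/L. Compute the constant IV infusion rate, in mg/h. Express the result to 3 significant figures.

440 mg/h

At steady state, infusion rate R₀ = Css × CL = 31.4 × 14.00 = 439.6 mg/h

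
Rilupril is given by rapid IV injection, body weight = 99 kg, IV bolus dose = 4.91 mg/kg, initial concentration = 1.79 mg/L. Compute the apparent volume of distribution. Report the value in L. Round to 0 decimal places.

272 L

Dose = 4.91 × 99 = 486.1 mg
Vd = Dose / C₀ = 486.1 / 1.79 = 271.6 L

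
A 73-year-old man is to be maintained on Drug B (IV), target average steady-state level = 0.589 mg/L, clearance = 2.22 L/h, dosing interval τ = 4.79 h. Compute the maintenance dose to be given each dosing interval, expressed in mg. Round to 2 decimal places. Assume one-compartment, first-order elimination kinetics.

At steady state, Dose/τ = Css × CL.
Dose = Css × CL × τ = 0.589 × 2.220 × 4.79 = 6.263 mg

6.26 mg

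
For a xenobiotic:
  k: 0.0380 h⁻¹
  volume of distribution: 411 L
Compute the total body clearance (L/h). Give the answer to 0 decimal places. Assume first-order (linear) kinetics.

CL = k × Vd = 0.0380 × 411 = 15.62 L/h

16 L/h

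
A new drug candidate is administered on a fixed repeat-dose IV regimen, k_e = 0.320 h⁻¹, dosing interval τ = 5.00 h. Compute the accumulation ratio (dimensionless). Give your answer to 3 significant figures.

e^(−kτ) = e^(−0.3200 × 5.00) = 0.2019
Accumulation ratio R = 1 / (1 − e^(−kτ)) = 1 / (1 − 0.2019) = 1.253

1.25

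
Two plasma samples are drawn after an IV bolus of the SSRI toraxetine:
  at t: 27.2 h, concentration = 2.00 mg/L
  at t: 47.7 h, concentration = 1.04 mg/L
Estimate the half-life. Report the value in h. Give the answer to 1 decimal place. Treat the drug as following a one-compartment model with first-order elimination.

k = ln(C₁/C₂) / (t₂ − t₁) = ln(2.00/1.04) / (47.7 − 27.2)
  = 0.6539 / 20.50 = 0.03190 h⁻¹
t½ = ln2 / k = 0.693147 / 0.03190 = 21.73 h

21.7 h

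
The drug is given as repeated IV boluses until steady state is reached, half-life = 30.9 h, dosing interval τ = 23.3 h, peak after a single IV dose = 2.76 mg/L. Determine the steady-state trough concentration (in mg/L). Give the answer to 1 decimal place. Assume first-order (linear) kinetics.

4.0 mg/L

k = ln2 / t½ = 0.693147 / 30.9 = 0.02243 h⁻¹
e^(−kτ) = e^(−0.02243 × 23.3) = 0.5930
Accumulation ratio R = 1 / (1 − e^(−kτ)) = 1 / (1 − 0.5930) = 2.457
Steady-state trough = C₀ × R × e^(−kτ) = 2.76 × 2.457 × 0.5930 = 4.021 mg/L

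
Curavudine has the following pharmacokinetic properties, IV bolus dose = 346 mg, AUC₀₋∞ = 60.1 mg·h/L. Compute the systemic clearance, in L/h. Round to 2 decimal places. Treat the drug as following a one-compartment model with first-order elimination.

5.76 L/h

CL = Dose / AUC = 346 / 60.1 = 5.757 L/h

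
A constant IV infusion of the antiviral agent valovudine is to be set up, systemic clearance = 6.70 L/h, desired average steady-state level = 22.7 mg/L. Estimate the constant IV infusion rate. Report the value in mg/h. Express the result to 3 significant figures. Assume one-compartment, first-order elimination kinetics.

152 mg/h

At steady state, infusion rate R₀ = Css × CL = 22.7 × 6.700 = 152.1 mg/h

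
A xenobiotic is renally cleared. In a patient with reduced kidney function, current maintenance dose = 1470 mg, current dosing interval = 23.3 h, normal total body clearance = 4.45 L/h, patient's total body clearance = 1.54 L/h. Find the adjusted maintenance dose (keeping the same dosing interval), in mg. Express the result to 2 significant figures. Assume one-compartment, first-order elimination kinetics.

To keep the same average steady-state level, dosing rate must scale with clearance.
CL ratio = 1.54 / 4.45 = 0.3461
New dose (same interval) = 1470 × 0.3461 = 508.8 mg

510 mg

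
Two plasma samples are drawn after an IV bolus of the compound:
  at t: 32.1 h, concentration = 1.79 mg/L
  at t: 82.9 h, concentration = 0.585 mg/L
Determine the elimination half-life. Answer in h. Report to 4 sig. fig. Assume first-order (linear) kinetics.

31.49 h

k = ln(C₁/C₂) / (t₂ − t₁) = ln(1.79/0.585) / (82.9 − 32.1)
  = 1.118 / 50.80 = 0.02201 h⁻¹
t½ = ln2 / k = 0.693147 / 0.02201 = 31.49 h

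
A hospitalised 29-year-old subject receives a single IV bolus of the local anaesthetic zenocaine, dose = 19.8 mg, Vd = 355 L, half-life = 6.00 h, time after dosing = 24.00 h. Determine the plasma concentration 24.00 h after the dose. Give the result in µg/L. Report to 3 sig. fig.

3.49 µg/L

C₀ = Dose / Vd = 19.80 / 355 = 0.05577 mg/L
k = ln2 / t½ = 0.693147 / 6.00 = 0.1155 h⁻¹
t / t½ = 24.00 / 6.00 = 4 half-lives
C = C₀ × (1/2)^4 = 0.05577 × 0.06250 = 0.003486 mg/L
Convert: 0.003486 mg/L × 1000 = 3.486 µg/L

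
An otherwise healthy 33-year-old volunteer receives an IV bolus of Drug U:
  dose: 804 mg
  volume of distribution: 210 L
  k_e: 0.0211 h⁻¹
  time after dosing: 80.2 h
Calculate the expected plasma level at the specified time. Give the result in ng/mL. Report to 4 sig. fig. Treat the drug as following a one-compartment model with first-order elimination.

704.9 ng/mL

C₀ = Dose / Vd = 804.0 / 210 = 3.829 mg/L
C = C₀ · e^(−k·t) = 3.829 × e^(−0.02110 × 80.2)
  = 3.829 × 0.1841 = 0.7049 mg/L
Convert: 0.7049 mg/L × 1000 = 704.9 ng/mL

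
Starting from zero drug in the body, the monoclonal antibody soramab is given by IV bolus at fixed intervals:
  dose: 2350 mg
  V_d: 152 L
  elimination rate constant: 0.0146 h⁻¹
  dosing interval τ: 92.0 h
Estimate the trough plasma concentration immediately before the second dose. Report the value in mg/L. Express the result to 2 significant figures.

C₀ per dose = Dose / Vd = 2350 / 152 = 15.46 mg/L
Fraction remaining after one interval: r = e^(−kτ) = e^(−0.01460 × 92.0) = 0.2610
Before dose 2, 1 dose has been given (aged 1τ).
C_trough = C₀ × r = 15.46 × 0.2610 = 4.035 mg/L

4.0 mg/L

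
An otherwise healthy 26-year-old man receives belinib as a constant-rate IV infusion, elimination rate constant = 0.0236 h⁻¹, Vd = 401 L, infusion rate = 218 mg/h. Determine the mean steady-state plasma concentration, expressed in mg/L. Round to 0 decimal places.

23 mg/L

CL = k × Vd = 0.02360 × 401 = 9.464 L/h
At steady state Css = R₀ / CL = 218 / 9.464 = 23.03 mg/L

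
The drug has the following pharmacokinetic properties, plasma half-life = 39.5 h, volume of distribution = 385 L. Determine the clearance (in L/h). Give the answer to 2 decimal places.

6.76 L/h

k = ln2 / t½ = 0.693147 / 39.5 = 0.01755 h⁻¹
CL = k × Vd = 0.01755 × 385 = 6.757 L/h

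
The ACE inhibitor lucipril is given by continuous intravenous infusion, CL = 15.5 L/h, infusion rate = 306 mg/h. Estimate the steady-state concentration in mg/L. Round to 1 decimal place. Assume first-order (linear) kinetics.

19.7 mg/L

At steady state Css = R₀ / CL = 306 / 15.50 = 19.74 mg/L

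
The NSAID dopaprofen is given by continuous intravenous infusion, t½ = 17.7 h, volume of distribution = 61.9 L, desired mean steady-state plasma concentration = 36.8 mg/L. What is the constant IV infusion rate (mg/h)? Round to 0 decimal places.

k = ln2 / t½ = 0.693147 / 17.7 = 0.03916 h⁻¹
CL = k × Vd = 0.03916 × 61.9 = 2.424 L/h
At steady state, infusion rate R₀ = Css × CL = 36.8 × 2.424 = 89.20 mg/h

89 mg/h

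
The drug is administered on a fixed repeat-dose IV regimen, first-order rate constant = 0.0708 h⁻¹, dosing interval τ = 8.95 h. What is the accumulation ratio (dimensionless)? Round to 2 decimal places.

2.13

e^(−kτ) = e^(−0.07080 × 8.95) = 0.5306
Accumulation ratio R = 1 / (1 − e^(−kτ)) = 1 / (1 − 0.5306) = 2.130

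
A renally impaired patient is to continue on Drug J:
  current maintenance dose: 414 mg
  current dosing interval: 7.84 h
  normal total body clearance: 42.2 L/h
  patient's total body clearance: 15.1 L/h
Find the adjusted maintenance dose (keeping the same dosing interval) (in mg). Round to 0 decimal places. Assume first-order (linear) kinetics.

To keep the same average steady-state level, dosing rate must scale with clearance.
CL ratio = 15.1 / 42.2 = 0.3578
New dose (same interval) = 414 × 0.3578 = 148.1 mg

148 mg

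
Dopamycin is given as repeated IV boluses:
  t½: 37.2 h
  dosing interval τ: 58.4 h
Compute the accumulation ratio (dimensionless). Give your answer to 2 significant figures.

k = ln2 / t½ = 0.693147 / 37.2 = 0.01863 h⁻¹
e^(−kτ) = e^(−0.01863 × 58.4) = 0.3369
Accumulation ratio R = 1 / (1 − e^(−kτ)) = 1 / (1 − 0.3369) = 1.508

1.5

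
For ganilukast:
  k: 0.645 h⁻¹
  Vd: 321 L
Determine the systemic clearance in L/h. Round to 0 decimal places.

207 L/h

CL = k × Vd = 0.645 × 321 = 207.0 L/h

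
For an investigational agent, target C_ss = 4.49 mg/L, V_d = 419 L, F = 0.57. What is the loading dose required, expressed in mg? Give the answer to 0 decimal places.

3301 mg

LD = Css × Vd / F = 4.49 × 419 / 0.57 = 3301 mg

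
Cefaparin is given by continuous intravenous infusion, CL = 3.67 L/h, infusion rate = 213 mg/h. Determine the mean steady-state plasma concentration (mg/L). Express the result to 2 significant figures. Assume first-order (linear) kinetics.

58 mg/L

At steady state Css = R₀ / CL = 213 / 3.670 = 58.04 mg/L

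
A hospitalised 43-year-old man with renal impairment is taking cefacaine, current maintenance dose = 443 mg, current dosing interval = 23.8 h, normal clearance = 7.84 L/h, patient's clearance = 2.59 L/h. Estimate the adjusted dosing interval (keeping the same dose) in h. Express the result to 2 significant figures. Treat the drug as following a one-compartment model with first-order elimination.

72 h

To keep the same average steady-state level, dosing rate must scale with clearance.
CL ratio = 2.59 / 7.84 = 0.3304
New interval (same dose) = 23.8 / 0.3304 = 72.03 h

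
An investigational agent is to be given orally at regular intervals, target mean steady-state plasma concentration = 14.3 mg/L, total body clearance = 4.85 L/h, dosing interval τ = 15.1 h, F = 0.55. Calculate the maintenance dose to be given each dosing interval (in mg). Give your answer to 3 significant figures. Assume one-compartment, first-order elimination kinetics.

1900 mg

At steady state, F × (Dose/τ) = Css × CL.
Dose = Css × CL × τ / F = 14.3 × 4.850 × 15.1 / 0.55 = 1904 mg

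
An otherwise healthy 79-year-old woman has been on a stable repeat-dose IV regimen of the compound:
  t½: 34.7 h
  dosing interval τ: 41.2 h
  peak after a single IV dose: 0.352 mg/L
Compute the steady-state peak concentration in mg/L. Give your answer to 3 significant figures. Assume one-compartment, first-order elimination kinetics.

0.628 mg/L

k = ln2 / t½ = 0.693147 / 34.7 = 0.01998 h⁻¹
e^(−kτ) = e^(−0.01998 × 41.2) = 0.4390
Accumulation ratio R = 1 / (1 − e^(−kτ)) = 1 / (1 − 0.4390) = 1.783
Steady-state peak = C₀ × R = 0.352 × 1.783 = 0.6276 mg/L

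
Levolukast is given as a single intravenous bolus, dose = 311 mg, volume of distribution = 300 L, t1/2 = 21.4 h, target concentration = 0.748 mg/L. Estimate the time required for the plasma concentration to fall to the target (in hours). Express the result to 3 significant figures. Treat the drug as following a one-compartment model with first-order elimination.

C₀ = Dose / Vd = 311.0 / 300 = 1.037 mg/L
k = ln2 / t½ = 0.693147 / 21.4 = 0.03239 h⁻¹
t = ln(C₀ / C) / k = ln(1.037 / 0.748) / 0.03239
  = ln(1.386) / 0.03239 = 0.3264 / 0.03239 = 10.08 h

10.1 h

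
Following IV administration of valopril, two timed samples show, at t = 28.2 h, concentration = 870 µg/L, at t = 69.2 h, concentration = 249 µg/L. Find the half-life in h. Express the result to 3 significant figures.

k = ln(C₁/C₂) / (t₂ − t₁) = ln(870/249) / (69.2 − 28.2)
  = 1.251 / 41.00 = 0.03051 h⁻¹
t½ = ln2 / k = 0.693147 / 0.03051 = 22.72 h

22.7 h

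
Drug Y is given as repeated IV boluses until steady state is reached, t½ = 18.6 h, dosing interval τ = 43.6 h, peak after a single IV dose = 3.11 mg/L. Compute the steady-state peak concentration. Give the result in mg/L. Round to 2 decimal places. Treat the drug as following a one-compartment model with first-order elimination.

k = ln2 / t½ = 0.693147 / 18.6 = 0.03727 h⁻¹
e^(−kτ) = e^(−0.03727 × 43.6) = 0.1969
Accumulation ratio R = 1 / (1 − e^(−kτ)) = 1 / (1 − 0.1969) = 1.245
Steady-state peak = C₀ × R = 3.11 × 1.245 = 3.872 mg/L

3.87 mg/L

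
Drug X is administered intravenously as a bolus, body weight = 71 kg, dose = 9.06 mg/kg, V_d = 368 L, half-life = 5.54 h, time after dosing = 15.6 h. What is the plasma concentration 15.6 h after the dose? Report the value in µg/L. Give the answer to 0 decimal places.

248 µg/L

Total dose = 9.06 × 71 = 643.3 mg
C₀ = Dose / Vd = 643.3 / 368 = 1.748 mg/L
k = ln2 / t½ = 0.693147 / 5.54 = 0.1251 h⁻¹
C = C₀ · e^(−k·t) = 1.748 × e^(−0.1251 × 15.6)
  = 1.748 × 0.1421 = 0.2484 mg/L
Convert: 0.2484 mg/L × 1000 = 248.4 µg/L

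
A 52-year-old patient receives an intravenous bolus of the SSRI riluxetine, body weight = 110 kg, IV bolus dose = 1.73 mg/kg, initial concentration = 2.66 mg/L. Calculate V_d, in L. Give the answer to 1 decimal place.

71.5 L

Dose = 1.73 × 110 = 190.3 mg
Vd = Dose / C₀ = 190.3 / 2.66 = 71.54 L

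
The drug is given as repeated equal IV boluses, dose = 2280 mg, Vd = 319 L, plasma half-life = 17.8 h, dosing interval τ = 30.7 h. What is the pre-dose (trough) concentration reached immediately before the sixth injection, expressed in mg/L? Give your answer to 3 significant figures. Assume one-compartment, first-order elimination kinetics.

C₀ per dose = Dose / Vd = 2280 / 319 = 7.147 mg/L
k = ln2 / t½ = 0.693147 / 17.8 = 0.03894 h⁻¹
Fraction remaining after one interval: r = e^(−kτ) = e^(−0.03894 × 30.7) = 0.3026
Before dose 6, 5 doses have been given (aged 1τ, 2τ, 3τ, 4τ, 5τ).
C_trough = C₀ × (r + r² + … + r^5) = C₀ × r(1−r^5)/(1−r)
        = 7.147 × 0.3026 × (1 − 0.002537) / (1 − 0.3026) = 3.093 mg/L

3.09 mg/L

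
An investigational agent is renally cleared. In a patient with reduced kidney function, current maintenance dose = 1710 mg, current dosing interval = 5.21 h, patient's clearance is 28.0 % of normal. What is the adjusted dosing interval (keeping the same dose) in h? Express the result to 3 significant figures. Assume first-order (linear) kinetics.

18.6 h

To keep the same average steady-state level, dosing rate must scale with clearance.
CL ratio = 28.0 / 100 = 0.2800
New interval (same dose) = 5.21 / 0.2800 = 18.61 h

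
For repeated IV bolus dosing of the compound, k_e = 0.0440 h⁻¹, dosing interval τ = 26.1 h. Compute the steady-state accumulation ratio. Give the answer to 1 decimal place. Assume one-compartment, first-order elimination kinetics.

1.5

e^(−kτ) = e^(−0.04400 × 26.1) = 0.3171
Accumulation ratio R = 1 / (1 − e^(−kτ)) = 1 / (1 − 0.3171) = 1.464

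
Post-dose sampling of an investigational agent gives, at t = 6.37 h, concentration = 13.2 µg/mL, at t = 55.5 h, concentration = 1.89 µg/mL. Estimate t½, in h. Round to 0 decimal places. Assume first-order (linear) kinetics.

18 h

k = ln(C₁/C₂) / (t₂ − t₁) = ln(13.2/1.89) / (55.5 − 6.37)
  = 1.944 / 49.13 = 0.03957 h⁻¹
t½ = ln2 / k = 0.693147 / 0.03957 = 17.52 h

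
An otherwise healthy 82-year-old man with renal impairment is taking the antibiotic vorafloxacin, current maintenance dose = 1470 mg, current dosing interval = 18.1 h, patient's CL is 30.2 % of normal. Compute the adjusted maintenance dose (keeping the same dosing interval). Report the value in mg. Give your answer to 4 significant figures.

To keep the same average steady-state level, dosing rate must scale with clearance.
CL ratio = 30.2 / 100 = 0.3020
New dose (same interval) = 1470 × 0.3020 = 443.9 mg

443.9 mg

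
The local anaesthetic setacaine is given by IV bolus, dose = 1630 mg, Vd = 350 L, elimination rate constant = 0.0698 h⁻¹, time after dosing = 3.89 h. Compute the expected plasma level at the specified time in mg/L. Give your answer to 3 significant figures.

C₀ = Dose / Vd = 1630 / 350 = 4.657 mg/L
C = C₀ · e^(−k·t) = 4.657 × e^(−0.06980 × 3.89)
  = 4.657 × 0.7622 = 3.550 mg/L

3.55 mg/L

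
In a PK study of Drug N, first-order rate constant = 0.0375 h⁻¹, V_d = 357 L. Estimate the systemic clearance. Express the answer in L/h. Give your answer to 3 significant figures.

13.4 L/h

CL = k × Vd = 0.0375 × 357 = 13.39 L/h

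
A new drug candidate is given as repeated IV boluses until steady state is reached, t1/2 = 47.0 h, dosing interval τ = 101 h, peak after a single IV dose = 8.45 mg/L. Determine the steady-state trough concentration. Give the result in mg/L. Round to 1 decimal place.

k = ln2 / t½ = 0.693147 / 47.0 = 0.01475 h⁻¹
e^(−kτ) = e^(−0.01475 × 101) = 0.2254
Accumulation ratio R = 1 / (1 − e^(−kτ)) = 1 / (1 − 0.2254) = 1.291
Steady-state trough = C₀ × R × e^(−kτ) = 8.45 × 1.291 × 0.2254 = 2.459 mg/L

2.5 mg/L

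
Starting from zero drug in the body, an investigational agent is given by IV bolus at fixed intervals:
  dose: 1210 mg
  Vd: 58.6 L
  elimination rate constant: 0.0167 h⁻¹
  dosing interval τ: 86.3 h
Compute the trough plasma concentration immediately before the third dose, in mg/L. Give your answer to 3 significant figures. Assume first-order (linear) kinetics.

6.04 mg/L

C₀ per dose = Dose / Vd = 1210 / 58.6 = 20.65 mg/L
Fraction remaining after one interval: r = e^(−kτ) = e^(−0.01670 × 86.3) = 0.2366
Before dose 3, 2 doses have been given (aged 1τ, 2τ).
C_trough = C₀ × (r + r²) = 20.65 × (0.2366 + 0.05598) = 6.042 mg/L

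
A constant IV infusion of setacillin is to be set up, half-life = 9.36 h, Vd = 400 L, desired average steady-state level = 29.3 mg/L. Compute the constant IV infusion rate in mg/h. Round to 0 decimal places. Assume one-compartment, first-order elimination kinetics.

868 mg/h

k = ln2 / t½ = 0.693147 / 9.36 = 0.07405 h⁻¹
CL = k × Vd = 0.07405 × 400 = 29.62 L/h
At steady state, infusion rate R₀ = Css × CL = 29.3 × 29.62 = 867.9 mg/h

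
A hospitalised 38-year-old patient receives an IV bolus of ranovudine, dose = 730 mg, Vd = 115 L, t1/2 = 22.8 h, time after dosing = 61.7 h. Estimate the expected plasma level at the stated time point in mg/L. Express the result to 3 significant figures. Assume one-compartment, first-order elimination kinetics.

C₀ = Dose / Vd = 730.0 / 115 = 6.348 mg/L
k = ln2 / t½ = 0.693147 / 22.8 = 0.03040 h⁻¹
C = C₀ · e^(−k·t) = 6.348 × e^(−0.03040 × 61.7)
  = 6.348 × 0.1533 = 0.9731 mg/L

0.973 mg/L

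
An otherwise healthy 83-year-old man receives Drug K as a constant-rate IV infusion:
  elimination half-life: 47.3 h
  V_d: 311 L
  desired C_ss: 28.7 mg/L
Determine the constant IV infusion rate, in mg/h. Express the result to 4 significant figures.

k = ln2 / t½ = 0.693147 / 47.3 = 0.01465 h⁻¹
CL = k × Vd = 0.01465 × 311 = 4.556 L/h
At steady state, infusion rate R₀ = Css × CL = 28.7 × 4.556 = 130.8 mg/h

130.8 mg/h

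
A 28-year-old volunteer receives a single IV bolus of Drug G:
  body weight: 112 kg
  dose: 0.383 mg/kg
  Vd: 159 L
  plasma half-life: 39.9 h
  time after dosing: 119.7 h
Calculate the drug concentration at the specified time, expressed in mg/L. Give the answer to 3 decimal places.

Total dose = 0.383 × 112 = 42.90 mg
C₀ = Dose / Vd = 42.90 / 159 = 0.2698 mg/L
k = ln2 / t½ = 0.693147 / 39.9 = 0.01737 h⁻¹
t / t½ = 119.7 / 39.9 = 3 half-lives
C = C₀ × (1/2)^3 = 0.2698 × 0.1250 = 0.03373 mg/L

0.034 mg/L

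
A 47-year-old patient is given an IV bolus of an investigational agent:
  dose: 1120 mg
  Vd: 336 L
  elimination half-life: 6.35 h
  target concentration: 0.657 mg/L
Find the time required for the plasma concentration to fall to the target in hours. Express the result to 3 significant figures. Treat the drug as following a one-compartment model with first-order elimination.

C₀ = Dose / Vd = 1120 / 336 = 3.333 mg/L
k = ln2 / t½ = 0.693147 / 6.35 = 0.1092 h⁻¹
t = ln(C₀ / C) / k = ln(3.333 / 0.657) / 0.1092
  = ln(5.073) / 0.1092 = 1.624 / 0.1092 = 14.87 h

14.9 h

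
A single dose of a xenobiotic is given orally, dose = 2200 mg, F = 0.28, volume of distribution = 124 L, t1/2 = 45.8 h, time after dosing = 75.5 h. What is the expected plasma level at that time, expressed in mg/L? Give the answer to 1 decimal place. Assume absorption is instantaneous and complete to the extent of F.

Amount reaching circulation = F × Dose = 0.28 × 2200 = 616.0 mg
C₀ = F·Dose / Vd = 616.0 / 124 = 4.968 mg/L
k = ln2 / t½ = 0.693147 / 45.8 = 0.01513 h⁻¹
C = C₀ · e^(−k·t) = 4.968 × e^(−0.01513 × 75.5)
  = 4.968 × 0.3191 = 1.585 mg/L

1.6 mg/L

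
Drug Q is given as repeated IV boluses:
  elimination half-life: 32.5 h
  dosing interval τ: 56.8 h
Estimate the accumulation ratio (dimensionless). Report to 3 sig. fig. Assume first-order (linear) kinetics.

k = ln2 / t½ = 0.693147 / 32.5 = 0.02133 h⁻¹
e^(−kτ) = e^(−0.02133 × 56.8) = 0.2977
Accumulation ratio R = 1 / (1 − e^(−kτ)) = 1 / (1 − 0.2977) = 1.424

1.42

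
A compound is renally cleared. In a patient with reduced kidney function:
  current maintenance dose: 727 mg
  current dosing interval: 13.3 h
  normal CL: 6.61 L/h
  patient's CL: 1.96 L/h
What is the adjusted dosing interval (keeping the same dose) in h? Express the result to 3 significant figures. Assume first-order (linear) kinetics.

44.9 h

To keep the same average steady-state level, dosing rate must scale with clearance.
CL ratio = 1.96 / 6.61 = 0.2965
New interval (same dose) = 13.3 / 0.2965 = 44.86 h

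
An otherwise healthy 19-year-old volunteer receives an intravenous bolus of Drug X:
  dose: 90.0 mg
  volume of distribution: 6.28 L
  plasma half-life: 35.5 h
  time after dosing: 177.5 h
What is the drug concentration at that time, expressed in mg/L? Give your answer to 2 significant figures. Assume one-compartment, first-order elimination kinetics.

C₀ = Dose / Vd = 90.00 / 6.28 = 14.33 mg/L
k = ln2 / t½ = 0.693147 / 35.5 = 0.01953 h⁻¹
t / t½ = 177.5 / 35.5 = 5 half-lives
C = C₀ × (1/2)^5 = 14.33 × 0.03125 = 0.4478 mg/L

0.45 mg/L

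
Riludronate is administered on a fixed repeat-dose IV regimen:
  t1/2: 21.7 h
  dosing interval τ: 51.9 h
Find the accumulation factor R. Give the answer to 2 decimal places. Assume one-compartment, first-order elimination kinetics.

1.24

k = ln2 / t½ = 0.693147 / 21.7 = 0.03194 h⁻¹
e^(−kτ) = e^(−0.03194 × 51.9) = 0.1906
Accumulation ratio R = 1 / (1 − e^(−kτ)) = 1 / (1 − 0.1906) = 1.235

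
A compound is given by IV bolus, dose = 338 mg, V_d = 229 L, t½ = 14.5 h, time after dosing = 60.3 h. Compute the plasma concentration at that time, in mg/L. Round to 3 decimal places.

0.083 mg/L

C₀ = Dose / Vd = 338.0 / 229 = 1.476 mg/L
k = ln2 / t½ = 0.693147 / 14.5 = 0.04780 h⁻¹
C = C₀ · e^(−k·t) = 1.476 × e^(−0.04780 × 60.3)
  = 1.476 × 0.05600 = 0.08266 mg/L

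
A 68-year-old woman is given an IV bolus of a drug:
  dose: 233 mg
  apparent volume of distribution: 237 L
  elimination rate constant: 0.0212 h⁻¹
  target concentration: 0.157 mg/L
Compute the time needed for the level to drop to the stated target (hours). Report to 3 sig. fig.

C₀ = Dose / Vd = 233.0 / 237 = 0.9831 mg/L
t = ln(C₀ / C) / k = ln(0.9831 / 0.157) / 0.02120
  = ln(6.262) / 0.02120 = 1.834 / 0.02120 = 86.51 h

86.5 h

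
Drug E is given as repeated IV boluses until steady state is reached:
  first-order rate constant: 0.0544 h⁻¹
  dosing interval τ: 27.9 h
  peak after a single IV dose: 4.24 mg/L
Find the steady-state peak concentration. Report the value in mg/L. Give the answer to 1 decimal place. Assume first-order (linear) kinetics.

e^(−kτ) = e^(−0.05440 × 27.9) = 0.2192
Accumulation ratio R = 1 / (1 − e^(−kτ)) = 1 / (1 − 0.2192) = 1.281
Steady-state peak = C₀ × R = 4.24 × 1.281 = 5.431 mg/L

5.4 mg/L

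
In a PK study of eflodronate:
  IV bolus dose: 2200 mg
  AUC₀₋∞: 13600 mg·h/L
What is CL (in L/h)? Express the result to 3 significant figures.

CL = Dose / AUC = 2200 / 13600 = 0.1618 L/h

0.162 L/h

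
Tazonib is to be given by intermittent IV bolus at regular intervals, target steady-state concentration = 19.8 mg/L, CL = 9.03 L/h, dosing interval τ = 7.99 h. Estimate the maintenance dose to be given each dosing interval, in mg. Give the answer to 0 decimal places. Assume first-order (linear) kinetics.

At steady state, Dose/τ = Css × CL.
Dose = Css × CL × τ = 19.8 × 9.030 × 7.99 = 1429 mg

1429 mg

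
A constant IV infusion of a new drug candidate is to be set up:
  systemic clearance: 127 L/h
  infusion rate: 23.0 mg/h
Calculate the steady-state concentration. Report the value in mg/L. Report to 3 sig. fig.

0.181 mg/L

At steady state Css = R₀ / CL = 23.0 / 127.0 = 0.1811 mg/L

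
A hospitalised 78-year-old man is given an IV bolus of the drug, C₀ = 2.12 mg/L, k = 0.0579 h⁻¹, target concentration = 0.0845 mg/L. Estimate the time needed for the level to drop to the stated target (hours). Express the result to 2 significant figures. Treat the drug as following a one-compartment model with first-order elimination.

56 h

t = ln(C₀ / C) / k = ln(2.120 / 0.0845) / 0.05790
  = ln(25.09) / 0.05790 = 3.222 / 0.05790 = 55.65 h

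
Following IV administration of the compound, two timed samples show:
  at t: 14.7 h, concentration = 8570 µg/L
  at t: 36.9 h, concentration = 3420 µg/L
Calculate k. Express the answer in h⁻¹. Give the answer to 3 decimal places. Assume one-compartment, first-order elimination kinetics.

k = ln(C₁/C₂) / (t₂ − t₁) = ln(8570/3420) / (36.9 − 14.7)
  = 0.9186 / 22.20 = 0.04138 h⁻¹

0.041 h⁻¹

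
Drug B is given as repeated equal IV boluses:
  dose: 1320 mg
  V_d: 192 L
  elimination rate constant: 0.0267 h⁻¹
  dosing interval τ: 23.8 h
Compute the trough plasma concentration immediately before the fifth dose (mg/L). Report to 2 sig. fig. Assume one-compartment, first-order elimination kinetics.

7.1 mg/L

C₀ per dose = Dose / Vd = 1320 / 192 = 6.875 mg/L
Fraction remaining after one interval: r = e^(−kτ) = e^(−0.02670 × 23.8) = 0.5297
Before dose 5, 4 doses have been given (aged 1τ, 2τ, 3τ, 4τ).
C_trough = C₀ × (r + r² + … + r^4) = C₀ × r(1−r^4)/(1−r)
        = 6.875 × 0.5297 × (1 − 0.07873) / (1 − 0.5297) = 7.134 mg/L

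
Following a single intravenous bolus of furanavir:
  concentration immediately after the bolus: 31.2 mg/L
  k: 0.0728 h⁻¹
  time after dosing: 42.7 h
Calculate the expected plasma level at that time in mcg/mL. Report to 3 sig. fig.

C = C₀ · e^(−k·t) = 31.20 × e^(−0.07280 × 42.7)
  = 31.20 × 0.04467 = 1.394 mg/L
(1.394 mg/L = 1.394 mcg/mL)

1.39 mcg/mL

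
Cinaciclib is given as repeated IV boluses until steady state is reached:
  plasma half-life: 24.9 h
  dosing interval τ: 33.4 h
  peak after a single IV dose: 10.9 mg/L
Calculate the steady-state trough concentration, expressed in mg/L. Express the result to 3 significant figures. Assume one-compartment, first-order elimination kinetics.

7.11 mg/L

k = ln2 / t½ = 0.693147 / 24.9 = 0.02784 h⁻¹
e^(−kτ) = e^(−0.02784 × 33.4) = 0.3946
Accumulation ratio R = 1 / (1 − e^(−kτ)) = 1 / (1 − 0.3946) = 1.652
Steady-state trough = C₀ × R × e^(−kτ) = 10.9 × 1.652 × 0.3946 = 7.105 mg/L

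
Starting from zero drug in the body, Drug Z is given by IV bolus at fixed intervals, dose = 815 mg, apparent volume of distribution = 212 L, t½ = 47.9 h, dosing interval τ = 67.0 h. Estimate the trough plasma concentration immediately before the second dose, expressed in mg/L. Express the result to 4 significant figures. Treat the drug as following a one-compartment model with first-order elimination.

C₀ per dose = Dose / Vd = 815 / 212 = 3.844 mg/L
k = ln2 / t½ = 0.693147 / 47.9 = 0.01447 h⁻¹
Fraction remaining after one interval: r = e^(−kτ) = e^(−0.01447 × 67.0) = 0.3793
Before dose 2, 1 dose has been given (aged 1τ).
C_trough = C₀ × r = 3.844 × 0.3793 = 1.458 mg/L

1.458 mg/L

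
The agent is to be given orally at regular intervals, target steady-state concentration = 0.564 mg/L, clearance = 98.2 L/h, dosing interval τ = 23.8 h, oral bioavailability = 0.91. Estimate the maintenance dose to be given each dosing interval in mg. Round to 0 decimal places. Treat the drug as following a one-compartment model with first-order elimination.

At steady state, F × (Dose/τ) = Css × CL.
Dose = Css × CL × τ / F = 0.564 × 98.20 × 23.8 / 0.91 = 1449 mg

1449 mg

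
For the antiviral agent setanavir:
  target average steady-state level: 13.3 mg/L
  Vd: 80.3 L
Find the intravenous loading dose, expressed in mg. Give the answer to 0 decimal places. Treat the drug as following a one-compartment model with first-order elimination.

1068 mg

LD = Css × Vd = 13.3 × 80.3 = 1068 mg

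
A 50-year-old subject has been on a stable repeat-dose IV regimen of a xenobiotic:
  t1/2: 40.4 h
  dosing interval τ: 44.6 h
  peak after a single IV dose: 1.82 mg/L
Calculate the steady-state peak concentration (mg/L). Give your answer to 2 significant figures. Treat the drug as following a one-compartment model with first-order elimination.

3.4 mg/L

k = ln2 / t½ = 0.693147 / 40.4 = 0.01716 h⁻¹
e^(−kτ) = e^(−0.01716 × 44.6) = 0.4652
Accumulation ratio R = 1 / (1 − e^(−kτ)) = 1 / (1 − 0.4652) = 1.870
Steady-state peak = C₀ × R = 1.82 × 1.870 = 3.403 mg/L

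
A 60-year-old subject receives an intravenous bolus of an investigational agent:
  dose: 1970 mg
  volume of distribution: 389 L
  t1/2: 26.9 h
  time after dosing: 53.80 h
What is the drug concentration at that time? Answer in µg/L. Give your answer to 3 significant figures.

1270 µg/L

C₀ = Dose / Vd = 1970 / 389 = 5.064 mg/L
k = ln2 / t½ = 0.693147 / 26.9 = 0.02577 h⁻¹
t / t½ = 53.80 / 26.9 = 2 half-lives
C = C₀ × (1/2)^2 = 5.064 × 0.2500 = 1.266 mg/L
Convert: 1.266 mg/L × 1000 = 1266 µg/L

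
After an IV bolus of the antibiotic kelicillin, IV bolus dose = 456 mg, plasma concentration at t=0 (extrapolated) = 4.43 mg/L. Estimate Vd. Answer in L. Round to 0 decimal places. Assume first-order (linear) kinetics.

103 L

Vd = Dose / C₀ = 456.0 / 4.43 = 102.9 L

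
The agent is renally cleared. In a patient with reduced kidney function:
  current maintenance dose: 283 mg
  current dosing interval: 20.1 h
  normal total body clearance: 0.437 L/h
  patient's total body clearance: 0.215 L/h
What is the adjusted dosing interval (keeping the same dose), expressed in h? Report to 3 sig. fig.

40.9 h

To keep the same average steady-state level, dosing rate must scale with clearance.
CL ratio = 0.215 / 0.437 = 0.4920
New interval (same dose) = 20.1 / 0.4920 = 40.85 h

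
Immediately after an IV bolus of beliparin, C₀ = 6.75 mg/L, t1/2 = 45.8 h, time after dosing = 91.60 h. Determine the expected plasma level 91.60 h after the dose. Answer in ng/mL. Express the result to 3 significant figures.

1690 ng/mL

k = ln2 / t½ = 0.693147 / 45.8 = 0.01513 h⁻¹
t / t½ = 91.60 / 45.8 = 2 half-lives
C = C₀ × (1/2)^2 = 6.750 × 0.2500 = 1.688 mg/L
Convert: 1.688 mg/L × 1000 = 1688 ng/mL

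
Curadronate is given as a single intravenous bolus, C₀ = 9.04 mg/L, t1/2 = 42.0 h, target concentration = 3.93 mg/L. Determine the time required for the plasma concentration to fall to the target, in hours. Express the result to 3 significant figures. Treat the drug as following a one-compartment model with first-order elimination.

k = ln2 / t½ = 0.693147 / 42.0 = 0.01650 h⁻¹
t = ln(C₀ / C) / k = ln(9.040 / 3.93) / 0.01650
  = ln(2.300) / 0.01650 = 0.8329 / 0.01650 = 50.48 h

50.5 h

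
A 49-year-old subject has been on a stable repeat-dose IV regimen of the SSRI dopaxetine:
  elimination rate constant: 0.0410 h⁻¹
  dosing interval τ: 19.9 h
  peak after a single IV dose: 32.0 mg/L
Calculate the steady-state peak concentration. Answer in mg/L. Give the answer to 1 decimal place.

57.4 mg/L

e^(−kτ) = e^(−0.04100 × 19.9) = 0.4422
Accumulation ratio R = 1 / (1 − e^(−kτ)) = 1 / (1 − 0.4422) = 1.793
Steady-state peak = C₀ × R = 32.0 × 1.793 = 57.38 mg/L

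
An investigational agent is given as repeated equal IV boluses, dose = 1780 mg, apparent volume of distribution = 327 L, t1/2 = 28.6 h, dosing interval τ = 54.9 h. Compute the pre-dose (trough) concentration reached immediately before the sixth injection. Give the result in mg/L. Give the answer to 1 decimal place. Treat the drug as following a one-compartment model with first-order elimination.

C₀ per dose = Dose / Vd = 1780 / 327 = 5.443 mg/L
k = ln2 / t½ = 0.693147 / 28.6 = 0.02424 h⁻¹
Fraction remaining after one interval: r = e^(−kτ) = e^(−0.02424 × 54.9) = 0.2643
Before dose 6, 5 doses have been given (aged 1τ, 2τ, 3τ, 4τ, 5τ).
C_trough = C₀ × (r + r² + … + r^5) = C₀ × r(1−r^5)/(1−r)
        = 5.443 × 0.2643 × (1 − 0.001290) / (1 − 0.2643) = 1.953 mg/L

2.0 mg/L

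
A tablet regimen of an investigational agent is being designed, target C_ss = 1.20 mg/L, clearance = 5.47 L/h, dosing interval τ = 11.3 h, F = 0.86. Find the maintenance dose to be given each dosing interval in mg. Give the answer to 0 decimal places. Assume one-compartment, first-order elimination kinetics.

86 mg

At steady state, F × (Dose/τ) = Css × CL.
Dose = Css × CL × τ / F = 1.20 × 5.470 × 11.3 / 0.86 = 86.25 mg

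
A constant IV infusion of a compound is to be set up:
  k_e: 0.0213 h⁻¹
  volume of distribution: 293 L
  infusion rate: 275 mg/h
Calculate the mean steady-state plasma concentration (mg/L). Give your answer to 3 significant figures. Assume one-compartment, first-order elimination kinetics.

44.1 mg/L

CL = k × Vd = 0.02130 × 293 = 6.241 L/h
At steady state Css = R₀ / CL = 275 / 6.241 = 44.06 mg/L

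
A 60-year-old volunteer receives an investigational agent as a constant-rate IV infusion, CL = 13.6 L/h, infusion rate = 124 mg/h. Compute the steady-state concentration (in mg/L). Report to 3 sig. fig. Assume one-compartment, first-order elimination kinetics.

9.12 mg/L

At steady state Css = R₀ / CL = 124 / 13.60 = 9.118 mg/L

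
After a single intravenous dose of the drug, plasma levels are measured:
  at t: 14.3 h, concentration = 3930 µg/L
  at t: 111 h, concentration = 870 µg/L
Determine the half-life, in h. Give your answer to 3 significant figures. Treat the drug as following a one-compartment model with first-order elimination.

44.5 h

k = ln(C₁/C₂) / (t₂ − t₁) = ln(3930/870) / (111 − 14.3)
  = 1.508 / 96.70 = 0.01559 h⁻¹
t½ = ln2 / k = 0.693147 / 0.01559 = 44.46 h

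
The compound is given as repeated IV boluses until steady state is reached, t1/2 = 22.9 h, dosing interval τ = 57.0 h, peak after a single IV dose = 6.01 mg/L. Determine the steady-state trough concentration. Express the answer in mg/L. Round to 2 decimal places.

k = ln2 / t½ = 0.693147 / 22.9 = 0.03027 h⁻¹
e^(−kτ) = e^(−0.03027 × 57.0) = 0.1781
Accumulation ratio R = 1 / (1 − e^(−kτ)) = 1 / (1 − 0.1781) = 1.217
Steady-state trough = C₀ × R × e^(−kτ) = 6.01 × 1.217 × 0.1781 = 1.303 mg/L

1.30 mg/L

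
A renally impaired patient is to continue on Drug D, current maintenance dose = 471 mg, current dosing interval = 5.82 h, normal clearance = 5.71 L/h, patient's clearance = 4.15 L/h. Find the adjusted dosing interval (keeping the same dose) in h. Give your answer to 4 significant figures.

To keep the same average steady-state level, dosing rate must scale with clearance.
CL ratio = 4.15 / 5.71 = 0.7268
New interval (same dose) = 5.82 / 0.7268 = 8.008 h

8.008 h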